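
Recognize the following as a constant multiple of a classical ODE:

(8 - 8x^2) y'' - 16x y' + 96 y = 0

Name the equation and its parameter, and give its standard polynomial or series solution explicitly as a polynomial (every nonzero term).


All three coefficients share the factor 8; dividing through by 8 gives  (1 - x^2) y'' - 2x y' + 12 y = 0.
This matches the Legendre equation (1 - x^2) y'' - 2x y' + n(n+1) y = 0 (note the -2x y' term) with n(n+1) = 12, so n = 3; the polynomial solution is P_3(x).
With y = sum_k a_k x^k, matching x^k gives (k+2)(k+1) a_{k+2} = [k(k+1) - n(n+1)] a_k = (k - 3)(k + 4) a_k. The right side vanishes at k = 3, so the series with the parity of 3 terminates at degree 3.
Standard normalization (P_n(1) = 1): leading coefficient (2n)!/(2^n (n!)^2) = 720/(8*36) = 5/2, so a_3 = 5/2. Work downward with a_k = (k+1)(k+2) a_{k+2} / ((k - 3)(k + 4)):
  a_1 = (2)(3)(5/2) / ((1 - 3)(1 + 4)) = 15/(-10) = -3/2
Hence P_3(x) = 5 x^3/2 - 3 x/2.

P_3(x); series = 5 x^3/2 - 3 x/2


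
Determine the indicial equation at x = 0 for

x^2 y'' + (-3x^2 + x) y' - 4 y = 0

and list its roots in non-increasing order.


Divide by x^2 to reach normal form y'' + P_1(x) y' + P_2(x) y = 0 with P_1(x) = -3 + 1/x and P_2(x) = -4/x^2.
x = 0 is a singular point because the y'-coefficient -3 + 1/x has a pole at x = 0 and the y-coefficient -4/x^2 has a pole at x = 0.
It is a regular singular point because x P_1(x) = p(x) = 1 - 3x and x^2 P_2(x) = q(x) = -4 are polynomials, hence analytic at x = 0.
p(0) = 1,  q(0) = -4.
Indicial equation: r(r-1) + p(0) r + q(0) = 0, i.e. r^2 + (p(0) - 1) r + q(0) = 0, i.e. r^2 - 4 = 0.
Discriminant: (0)^2 - 4(-4) = 16, so r = (0 ± 4)/2.
Solving: r_1 = 2, r_2 = -2.

indicial: r^2 - 4 = 0; roots r_1 = 2, r_2 = -2


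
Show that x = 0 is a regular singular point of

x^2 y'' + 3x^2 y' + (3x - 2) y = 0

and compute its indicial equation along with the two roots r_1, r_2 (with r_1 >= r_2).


Divide by x^2 to reach normal form y'' + P_1(x) y' + P_2(x) y = 0 with P_1(x) = 3 and P_2(x) = 3/x - 2/x^2.
x = 0 is a singular point because the y-coefficient 3/x - 2/x^2 has a pole at x = 0.
It is a regular singular point because x P_1(x) = p(x) = 3x and x^2 P_2(x) = q(x) = 3x - 2 are polynomials, hence analytic at x = 0.
p(0) = 0,  q(0) = -2.
Indicial equation: r(r-1) + p(0) r + q(0) = 0, i.e. r^2 + (p(0) - 1) r + q(0) = 0, i.e. r^2 - 1 r - 2 = 0.
Discriminant: (-1)^2 - 4(-2) = 9, so r = (1 ± 3)/2.
Solving: r_1 = 2, r_2 = -1.

indicial: r^2 - 1 r - 2 = 0; roots r_1 = 2, r_2 = -1


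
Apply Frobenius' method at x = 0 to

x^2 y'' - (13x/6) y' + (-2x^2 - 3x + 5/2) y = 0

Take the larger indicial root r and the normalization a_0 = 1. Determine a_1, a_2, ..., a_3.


Write in Frobenius form y'' + (p(x)/x) y' + (q(x)/x^2) y = 0:
  p(x) = -13/6,  q(x) = -2x^2 - 3x + 5/2.
Indicial equation: r(r-1) + (-13/6) r + (5/2) = 0 -> roots r_1 = 5/3, r_2 = 3/2.
Take r = r_1 = 5/3. Let y(x) = x^r sum_{n>=0} a_n x^n with a_0 = 1.
Substitute y = x^r sum a_n x^n and match x^{r+n}. The recurrence is
  D(n) a_n - 3 a_{n-1} - 2 a_{n-2} = 0,  where D(n) = (r+n)(r+n-1) + (-13/6)(r+n) + (5/2).
  a_n = [3 a_{n-1} + 2 a_{n-2}] / D(n).
Since the indicial polynomial factors as (r - r_1)(r - r_2), D(n) = (r_1 + n - r_1)(r_1 + n - r_2) = n(n + 1/6).
Evaluating step by step (a_0 = 1):
  n = 1: D(1) = 1(1 + 1/6) = 7/6; numerator = 3(1) = 3; a_1 = (3)/(7/6) = 18/7
  n = 2: D(2) = 2(2 + 1/6) = 13/3; numerator = 3(18/7) + 2(1) = 68/7; a_2 = (68/7)/(13/3) = 204/91
  n = 3: D(3) = 3(3 + 1/6) = 19/2; numerator = 3(204/91) + 2(18/7) = 1080/91; a_3 = (1080/91)/(19/2) = 2160/1729

r = 5/3; a_0 = 1; a_1 = 18/7; a_2 = 204/91; a_3 = 2160/1729


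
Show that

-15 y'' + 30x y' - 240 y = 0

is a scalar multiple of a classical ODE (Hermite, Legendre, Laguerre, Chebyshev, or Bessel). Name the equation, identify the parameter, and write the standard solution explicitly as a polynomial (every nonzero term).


All three coefficients share the factor -15; dividing through by -15 gives  y'' - 2x y' + 16 y = 0.
This matches the Hermite equation y'' - 2x y' + 2n y = 0 with 2n = 16, so n = 8; the polynomial solution is H_8(x).
With y = sum_k a_k x^k, matching x^k gives (k+2)(k+1) a_{k+2} = 2(k - n) a_k = 2(k - 8) a_k. The right side vanishes at k = 8, so the series with the parity of 8 terminates at degree 8.
Standard normalization: leading coefficient of H_n is 2^n, so a_8 = 2^8 = 256. Work downward with a_k = (k+1)(k+2) a_{k+2} / (2(k - n)):
  a_6 = (7)(8)(256) / (2(6 - 8)) = 14336/(-4) = -3584
  a_4 = (5)(6)(-3584) / (2(4 - 8)) = -107520/(-8) = 13440
  a_2 = (3)(4)(13440) / (2(2 - 8)) = 161280/(-12) = -13440
  a_0 = (1)(2)(-13440) / (2(0 - 8)) = -26880/(-16) = 1680
Hence H_8(x) = 256 x^8 - 3584 x^6 + 13440 x^4 - 13440 x^2 + 1680.

H_8(x); series = 256 x^8 - 3584 x^6 + 13440 x^4 - 13440 x^2 + 1680


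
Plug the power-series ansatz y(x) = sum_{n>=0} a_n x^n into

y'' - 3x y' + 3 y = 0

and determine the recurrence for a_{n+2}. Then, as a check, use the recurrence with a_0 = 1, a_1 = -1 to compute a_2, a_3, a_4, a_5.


Substitute y = sum_n a_n x^n.
y''(x) has coefficient (n+2)(n+1) a_{n+2} at x^n;
-3 x y'(x) has coefficient -3 n a_n at x^n (shift);
3 y(x) has coefficient 3 a_n at x^n.
Matching x^n: (n+2)(n+1) a_{n+2} + (-3n + 3) a_n = 0.
Thus a_{n+2} = (3n - 3) / ((n+1)(n+2)) * a_n.

Check with a_0 = 1, a_1 = -1 (apply the recurrence for n = 0, 1, 2, 3): a_0 = 1, a_1 = -1, a_2 = -3/2, a_3 = 0, a_4 = -3/8, a_5 = 0.

a_(n+2) = (3n - 3) / ((n+1)(n+2)) * a_n; check: a_0 = 1, a_1 = -1, a_2 = -3/2, a_3 = 0, a_4 = -3/8, a_5 = 0


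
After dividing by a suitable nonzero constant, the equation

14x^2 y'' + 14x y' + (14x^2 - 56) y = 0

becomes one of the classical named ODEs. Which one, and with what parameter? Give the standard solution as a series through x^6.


All three coefficients share the factor 14; dividing through by 14 gives  x^2 y'' + x y' + (x^2 - 4) y = 0.
This matches the Bessel equation x^2 y'' + x y' + (x^2 - nu^2) y = 0 with nu^2 = 4, so nu = 2; the solution bounded at x = 0 is J_2(x).
Frobenius at x = 0: indicial roots ±nu; for r = nu the recurrence k(k + 2nu) c_k = -c_{k-2} gives the standard series J_nu(x) = sum_{k>=0} (-1)^k / (k! (k+nu)!) (x/2)^(2k+nu). Evaluate the first 3 terms:
  k = 0: (-1)^0 / (0! * 2! * 2^2) x^2 = 1/(1*2*4) x^2 = (1/8) x^2
  k = 1: (-1)^1 / (1! * 3! * 2^4) x^4 = -1/(1*6*16) x^4 = (-1/96) x^4
  k = 2: (-1)^2 / (2! * 4! * 2^6) x^6 = 1/(2*24*64) x^6 = (1/3072) x^6
Hence J_2(x) = x^6/3072 - x^4/96 + x^2/8 + ....

J_2(x); series = x^6/3072 - x^4/96 + x^2/8


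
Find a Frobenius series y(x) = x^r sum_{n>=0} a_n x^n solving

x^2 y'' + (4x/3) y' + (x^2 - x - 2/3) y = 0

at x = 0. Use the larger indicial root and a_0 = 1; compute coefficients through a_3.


Write in Frobenius form y'' + (p(x)/x) y' + (q(x)/x^2) y = 0:
  p(x) = 4/3,  q(x) = x^2 - x - 2/3.
Indicial equation: r(r-1) + (4/3) r + (-2/3) = 0 -> roots r_1 = 2/3, r_2 = -1.
Take r = r_1 = 2/3. Let y(x) = x^r sum_{n>=0} a_n x^n with a_0 = 1.
Substitute y = x^r sum a_n x^n and match x^{r+n}. The recurrence is
  D(n) a_n - 1 a_{n-1} + 1 a_{n-2} = 0,  where D(n) = (r+n)(r+n-1) + (4/3)(r+n) + (-2/3).
  a_n = [1 a_{n-1} - 1 a_{n-2}] / D(n).
Since the indicial polynomial factors as (r - r_1)(r - r_2), D(n) = (r_1 + n - r_1)(r_1 + n - r_2) = n(n + 5/3).
Evaluating step by step (a_0 = 1):
  n = 1: D(1) = 1(1 + 5/3) = 8/3; numerator = 1(1) = 1; a_1 = (1)/(8/3) = 3/8
  n = 2: D(2) = 2(2 + 5/3) = 22/3; numerator = 1(3/8) - 1(1) = -5/8; a_2 = (-5/8)/(22/3) = -15/176
  n = 3: D(3) = 3(3 + 5/3) = 14; numerator = 1(-15/176) - 1(3/8) = -81/176; a_3 = (-81/176)/(14) = -81/2464

r = 2/3; a_0 = 1; a_1 = 3/8; a_2 = -15/176; a_3 = -81/2464


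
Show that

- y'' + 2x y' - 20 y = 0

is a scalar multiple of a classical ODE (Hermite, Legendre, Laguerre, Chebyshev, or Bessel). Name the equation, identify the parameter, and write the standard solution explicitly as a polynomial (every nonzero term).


All three coefficients share the factor -1; dividing through by -1 gives  y'' - 2x y' + 20 y = 0.
This matches the Hermite equation y'' - 2x y' + 2n y = 0 with 2n = 20, so n = 10; the polynomial solution is H_10(x).
With y = sum_k a_k x^k, matching x^k gives (k+2)(k+1) a_{k+2} = 2(k - n) a_k = 2(k - 10) a_k. The right side vanishes at k = 10, so the series with the parity of 10 terminates at degree 10.
Standard normalization: leading coefficient of H_n is 2^n, so a_10 = 2^10 = 1024. Work downward with a_k = (k+1)(k+2) a_{k+2} / (2(k - n)):
  a_8 = (9)(10)(1024) / (2(8 - 10)) = 92160/(-4) = -23040
  a_6 = (7)(8)(-23040) / (2(6 - 10)) = -1290240/(-8) = 161280
  a_4 = (5)(6)(161280) / (2(4 - 10)) = 4838400/(-12) = -403200
  a_2 = (3)(4)(-403200) / (2(2 - 10)) = -4838400/(-16) = 302400
  a_0 = (1)(2)(302400) / (2(0 - 10)) = 604800/(-20) = -30240
Hence H_10(x) = 1024 x^10 - 23040 x^8 + 161280 x^6 - 403200 x^4 + 302400 x^2 - 30240.

H_10(x); series = 1024 x^10 - 23040 x^8 + 161280 x^6 - 403200 x^4 + 302400 x^2 - 30240


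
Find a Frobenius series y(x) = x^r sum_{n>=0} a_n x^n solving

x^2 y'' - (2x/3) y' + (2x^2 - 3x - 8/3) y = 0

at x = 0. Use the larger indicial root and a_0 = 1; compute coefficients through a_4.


Write in Frobenius form y'' + (p(x)/x) y' + (q(x)/x^2) y = 0:
  p(x) = -2/3,  q(x) = 2x^2 - 3x - 8/3.
Indicial equation: r(r-1) + (-2/3) r + (-8/3) = 0 -> roots r_1 = 8/3, r_2 = -1.
Take r = r_1 = 8/3. Let y(x) = x^r sum_{n>=0} a_n x^n with a_0 = 1.
Substitute y = x^r sum a_n x^n and match x^{r+n}. The recurrence is
  D(n) a_n - 3 a_{n-1} + 2 a_{n-2} = 0,  where D(n) = (r+n)(r+n-1) + (-2/3)(r+n) + (-8/3).
  a_n = [3 a_{n-1} - 2 a_{n-2}] / D(n).
Since the indicial polynomial factors as (r - r_1)(r - r_2), D(n) = (r_1 + n - r_1)(r_1 + n - r_2) = n(n + 11/3).
Evaluating step by step (a_0 = 1):
  n = 1: D(1) = 1(1 + 11/3) = 14/3; numerator = 3(1) = 3; a_1 = (3)/(14/3) = 9/14
  n = 2: D(2) = 2(2 + 11/3) = 34/3; numerator = 3(9/14) - 2(1) = -1/14; a_2 = (-1/14)/(34/3) = -3/476
  n = 3: D(3) = 3(3 + 11/3) = 20; numerator = 3(-3/476) - 2(9/14) = -621/476; a_3 = (-621/476)/(20) = -621/9520
  n = 4: D(4) = 4(4 + 11/3) = 92/3; numerator = 3(-621/9520) - 2(-3/476) = -249/1360; a_4 = (-249/1360)/(92/3) = -747/125120

r = 8/3; a_0 = 1; a_1 = 9/14; a_2 = -3/476; a_3 = -621/9520; a_4 = -747/125120


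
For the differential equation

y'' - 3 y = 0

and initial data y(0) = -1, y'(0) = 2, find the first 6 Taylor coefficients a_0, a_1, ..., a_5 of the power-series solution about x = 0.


Ansatz: y(x) = sum_{n>=0} a_n x^n, so y'(x) = sum_{n>=1} n a_n x^(n-1) and y''(x) = sum_{n>=2} n(n-1) a_n x^(n-2).
Substitute into P(x) y'' + Q(x) y' + R(x) y = 0 with P(x) = 1, Q(x) = 0, R(x) = -3, and match powers of x.
Initial conditions: a_0 = -1, a_1 = 2.
Setting the coefficient of each power of x to zero and solving order by order (substituting the coefficients already found):
  x^0: 2 a_2 - 3 a_0 = 0  ->  2 a_2 = 3 a_0 = -3  ->  a_2 = -3/2
  x^1: 6 a_3 - 3 a_1 = 0  ->  6 a_3 = 3 a_1 = 6  ->  a_3 = 1
  x^2: 12 a_4 - 3 a_2 = 0  ->  12 a_4 = 3 a_2 = -9/2  ->  a_4 = -3/8
  x^3: 20 a_5 - 3 a_3 = 0  ->  20 a_5 = 3 a_3 = 3  ->  a_5 = 3/20
Truncated series: y(x) = -1 + 2 x - (3/2) x^2 + x^3 - (3/8) x^4 + (3/20) x^5 + O(x^6).

a_0 = -1; a_1 = 2; a_2 = -3/2; a_3 = 1; a_4 = -3/8; a_5 = 3/20


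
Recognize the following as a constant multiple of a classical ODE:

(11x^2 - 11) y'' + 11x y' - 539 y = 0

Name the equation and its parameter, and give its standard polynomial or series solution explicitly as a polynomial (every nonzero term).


All three coefficients share the factor -11; dividing through by -11 gives  (1 - x^2) y'' - x y' + 49 y = 0.
This matches the Chebyshev equation (1 - x^2) y'' - x y' + n^2 y = 0 (note the -x y' term, not -2x y') with n^2 = 49, so n = 7; the polynomial solution is T_7(x).
With y = sum_k a_k x^k, matching x^k gives (k+2)(k+1) a_{k+2} = (k^2 - n^2) a_k = (k - 7)(k + 7) a_k. The right side vanishes at k = 7, so the series with the parity of 7 terminates at degree 7.
Standard normalization: leading coefficient of T_n is 2^(n-1), so a_7 = 2^6 = 64. Work downward with a_k = (k+1)(k+2) a_{k+2} / ((k - 7)(k + 7)):
  a_5 = (6)(7)(64) / ((5 - 7)(5 + 7)) = 2688/(-24) = -112
  a_3 = (4)(5)(-112) / ((3 - 7)(3 + 7)) = -2240/(-40) = 56
  a_1 = (2)(3)(56) / ((1 - 7)(1 + 7)) = 336/(-48) = -7
Hence T_7(x) = 64 x^7 - 112 x^5 + 56 x^3 - 7 x.

T_7(x); series = 64 x^7 - 112 x^5 + 56 x^3 - 7 x


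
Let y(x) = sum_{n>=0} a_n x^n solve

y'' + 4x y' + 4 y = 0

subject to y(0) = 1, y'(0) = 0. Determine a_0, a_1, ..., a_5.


Ansatz: y(x) = sum_{n>=0} a_n x^n, so y'(x) = sum_{n>=1} n a_n x^(n-1) and y''(x) = sum_{n>=2} n(n-1) a_n x^(n-2).
Substitute into P(x) y'' + Q(x) y' + R(x) y = 0 with P(x) = 1, Q(x) = 4x, R(x) = 4, and match powers of x.
Initial conditions: a_0 = 1, a_1 = 0.
Setting the coefficient of each power of x to zero and solving order by order (substituting the coefficients already found):
  x^0: 2 a_2 + 4 a_0 = 0  ->  2 a_2 = -4 a_0 = -4  ->  a_2 = -2
  x^1: 6 a_3 + 8 a_1 = 0  ->  6 a_3 = -8 a_1 = 0  ->  a_3 = 0
  x^2: 12 a_4 + 12 a_2 = 0  ->  12 a_4 = -12 a_2 = 24  ->  a_4 = 2
  x^3: 20 a_5 + 16 a_3 = 0  ->  20 a_5 = -16 a_3 = 0  ->  a_5 = 0
Truncated series: y(x) = 1 - 2 x^2 + 2 x^4 + O(x^6).

a_0 = 1; a_1 = 0; a_2 = -2; a_3 = 0; a_4 = 2; a_5 = 0


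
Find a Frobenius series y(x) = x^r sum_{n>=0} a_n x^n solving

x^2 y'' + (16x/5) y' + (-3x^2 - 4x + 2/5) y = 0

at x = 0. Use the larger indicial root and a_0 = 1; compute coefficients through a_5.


Write in Frobenius form y'' + (p(x)/x) y' + (q(x)/x^2) y = 0:
  p(x) = 16/5,  q(x) = -3x^2 - 4x + 2/5.
Indicial equation: r(r-1) + (16/5) r + (2/5) = 0 -> roots r_1 = -1/5, r_2 = -2.
Take r = r_1 = -1/5. Let y(x) = x^r sum_{n>=0} a_n x^n with a_0 = 1.
Substitute y = x^r sum a_n x^n and match x^{r+n}. The recurrence is
  D(n) a_n - 4 a_{n-1} - 3 a_{n-2} = 0,  where D(n) = (r+n)(r+n-1) + (16/5)(r+n) + (2/5).
  a_n = [4 a_{n-1} + 3 a_{n-2}] / D(n).
Since the indicial polynomial factors as (r - r_1)(r - r_2), D(n) = (r_1 + n - r_1)(r_1 + n - r_2) = n(n + 9/5).
Evaluating step by step (a_0 = 1):
  n = 1: D(1) = 1(1 + 9/5) = 14/5; numerator = 4(1) = 4; a_1 = (4)/(14/5) = 10/7
  n = 2: D(2) = 2(2 + 9/5) = 38/5; numerator = 4(10/7) + 3(1) = 61/7; a_2 = (61/7)/(38/5) = 305/266
  n = 3: D(3) = 3(3 + 9/5) = 72/5; numerator = 4(305/266) + 3(10/7) = 1180/133; a_3 = (1180/133)/(72/5) = 1475/2394
  n = 4: D(4) = 4(4 + 9/5) = 116/5; numerator = 4(1475/2394) + 3(305/266) = 14135/2394; a_4 = (14135/2394)/(116/5) = 70675/277704
  n = 5: D(5) = 5(5 + 9/5) = 34; numerator = 4(70675/277704) + 3(1475/2394) = 99500/34713; a_5 = (99500/34713)/(34) = 49750/590121

r = -1/5; a_0 = 1; a_1 = 10/7; a_2 = 305/266; a_3 = 1475/2394; a_4 = 70675/277704; a_5 = 49750/590121


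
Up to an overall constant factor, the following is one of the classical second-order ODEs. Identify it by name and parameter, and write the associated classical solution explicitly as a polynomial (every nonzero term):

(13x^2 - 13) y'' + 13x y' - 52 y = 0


All three coefficients share the factor -13; dividing through by -13 gives  (1 - x^2) y'' - x y' + 4 y = 0.
This matches the Chebyshev equation (1 - x^2) y'' - x y' + n^2 y = 0 (note the -x y' term, not -2x y') with n^2 = 4, so n = 2; the polynomial solution is T_2(x).
With y = sum_k a_k x^k, matching x^k gives (k+2)(k+1) a_{k+2} = (k^2 - n^2) a_k = (k - 2)(k + 2) a_k. The right side vanishes at k = 2, so the series with the parity of 2 terminates at degree 2.
Standard normalization: leading coefficient of T_n is 2^(n-1), so a_2 = 2^1 = 2. Work downward with a_k = (k+1)(k+2) a_{k+2} / ((k - 2)(k + 2)):
  a_0 = (1)(2)(2) / ((0 - 2)(0 + 2)) = 4/(-4) = -1
Hence T_2(x) = 2 x^2 - 1.

T_2(x); series = 2 x^2 - 1


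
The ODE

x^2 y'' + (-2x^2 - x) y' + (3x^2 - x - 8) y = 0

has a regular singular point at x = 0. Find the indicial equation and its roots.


Divide by x^2 to reach normal form y'' + P_1(x) y' + P_2(x) y = 0 with P_1(x) = -2 - 1/x and P_2(x) = 3 - 1/x - 8/x^2.
x = 0 is a singular point because the y'-coefficient -2 - 1/x has a pole at x = 0 and the y-coefficient 3 - 1/x - 8/x^2 has a pole at x = 0.
It is a regular singular point because x P_1(x) = p(x) = -2x - 1 and x^2 P_2(x) = q(x) = 3x^2 - x - 8 are polynomials, hence analytic at x = 0.
p(0) = -1,  q(0) = -8.
Indicial equation: r(r-1) + p(0) r + q(0) = 0, i.e. r^2 + (p(0) - 1) r + q(0) = 0, i.e. r^2 - 2 r - 8 = 0.
Discriminant: (-2)^2 - 4(-8) = 36, so r = (2 ± 6)/2.
Solving: r_1 = 4, r_2 = -2.

indicial: r^2 - 2 r - 8 = 0; roots r_1 = 4, r_2 = -2


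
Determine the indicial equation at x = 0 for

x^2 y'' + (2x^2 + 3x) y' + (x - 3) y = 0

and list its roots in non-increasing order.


Divide by x^2 to reach normal form y'' + P_1(x) y' + P_2(x) y = 0 with P_1(x) = 2 + 3/x and P_2(x) = 1/x - 3/x^2.
x = 0 is a singular point because the y'-coefficient 2 + 3/x has a pole at x = 0 and the y-coefficient 1/x - 3/x^2 has a pole at x = 0.
It is a regular singular point because x P_1(x) = p(x) = 2x + 3 and x^2 P_2(x) = q(x) = x - 3 are polynomials, hence analytic at x = 0.
p(0) = 3,  q(0) = -3.
Indicial equation: r(r-1) + p(0) r + q(0) = 0, i.e. r^2 + (p(0) - 1) r + q(0) = 0, i.e. r^2 + 2 r - 3 = 0.
Discriminant: (2)^2 - 4(-3) = 16, so r = (-2 ± 4)/2.
Solving: r_1 = 1, r_2 = -3.

indicial: r^2 + 2 r - 3 = 0; roots r_1 = 1, r_2 = -3


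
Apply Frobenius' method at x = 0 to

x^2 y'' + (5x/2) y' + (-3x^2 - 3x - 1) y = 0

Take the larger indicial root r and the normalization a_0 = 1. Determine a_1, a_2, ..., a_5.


Write in Frobenius form y'' + (p(x)/x) y' + (q(x)/x^2) y = 0:
  p(x) = 5/2,  q(x) = -3x^2 - 3x - 1.
Indicial equation: r(r-1) + (5/2) r + (-1) = 0 -> roots r_1 = 1/2, r_2 = -2.
Take r = r_1 = 1/2. Let y(x) = x^r sum_{n>=0} a_n x^n with a_0 = 1.
Substitute y = x^r sum a_n x^n and match x^{r+n}. The recurrence is
  D(n) a_n - 3 a_{n-1} - 3 a_{n-2} = 0,  where D(n) = (r+n)(r+n-1) + (5/2)(r+n) + (-1).
  a_n = [3 a_{n-1} + 3 a_{n-2}] / D(n).
Since the indicial polynomial factors as (r - r_1)(r - r_2), D(n) = (r_1 + n - r_1)(r_1 + n - r_2) = n(n + 5/2).
Evaluating step by step (a_0 = 1):
  n = 1: D(1) = 1(1 + 5/2) = 7/2; numerator = 3(1) = 3; a_1 = (3)/(7/2) = 6/7
  n = 2: D(2) = 2(2 + 5/2) = 9; numerator = 3(6/7) + 3(1) = 39/7; a_2 = (39/7)/(9) = 13/21
  n = 3: D(3) = 3(3 + 5/2) = 33/2; numerator = 3(13/21) + 3(6/7) = 31/7; a_3 = (31/7)/(33/2) = 62/231
  n = 4: D(4) = 4(4 + 5/2) = 26; numerator = 3(62/231) + 3(13/21) = 205/77; a_4 = (205/77)/(26) = 205/2002
  n = 5: D(5) = 5(5 + 5/2) = 75/2; numerator = 3(205/2002) + 3(62/231) = 2227/2002; a_5 = (2227/2002)/(75/2) = 2227/75075

r = 1/2; a_0 = 1; a_1 = 6/7; a_2 = 13/21; a_3 = 62/231; a_4 = 205/2002; a_5 = 2227/75075


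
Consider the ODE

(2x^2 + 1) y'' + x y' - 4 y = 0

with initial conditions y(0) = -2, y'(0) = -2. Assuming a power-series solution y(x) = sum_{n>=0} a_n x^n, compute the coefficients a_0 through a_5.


Ansatz: y(x) = sum_{n>=0} a_n x^n, so y'(x) = sum_{n>=1} n a_n x^(n-1) and y''(x) = sum_{n>=2} n(n-1) a_n x^(n-2).
Substitute into P(x) y'' + Q(x) y' + R(x) y = 0 with P(x) = 2x^2 + 1, Q(x) = x, R(x) = -4, and match powers of x.
Initial conditions: a_0 = -2, a_1 = -2.
Setting the coefficient of each power of x to zero and solving order by order (substituting the coefficients already found):
  x^0: 2 a_2 - 4 a_0 = 0  ->  2 a_2 = 4 a_0 = -8  ->  a_2 = -4
  x^1: 6 a_3 - 3 a_1 = 0  ->  6 a_3 = 3 a_1 = -6  ->  a_3 = -1
  x^2: 12 a_4 + 2 a_2 = 0  ->  12 a_4 = -2 a_2 = 8  ->  a_4 = 2/3
  x^3: 20 a_5 + 11 a_3 = 0  ->  20 a_5 = -11 a_3 = 11  ->  a_5 = 11/20
Truncated series: y(x) = -2 - 2 x - 4 x^2 - x^3 + (2/3) x^4 + (11/20) x^5 + O(x^6).

a_0 = -2; a_1 = -2; a_2 = -4; a_3 = -1; a_4 = 2/3; a_5 = 11/20


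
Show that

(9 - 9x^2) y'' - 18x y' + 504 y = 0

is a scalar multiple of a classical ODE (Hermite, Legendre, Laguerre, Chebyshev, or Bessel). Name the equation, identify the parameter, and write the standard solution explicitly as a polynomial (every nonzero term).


All three coefficients share the factor 9; dividing through by 9 gives  (1 - x^2) y'' - 2x y' + 56 y = 0.
This matches the Legendre equation (1 - x^2) y'' - 2x y' + n(n+1) y = 0 (note the -2x y' term) with n(n+1) = 56, so n = 7; the polynomial solution is P_7(x).
With y = sum_k a_k x^k, matching x^k gives (k+2)(k+1) a_{k+2} = [k(k+1) - n(n+1)] a_k = (k - 7)(k + 8) a_k. The right side vanishes at k = 7, so the series with the parity of 7 terminates at degree 7.
Standard normalization (P_n(1) = 1): leading coefficient (2n)!/(2^n (n!)^2) = 87178291200/(128*25401600) = 429/16, so a_7 = 429/16. Work downward with a_k = (k+1)(k+2) a_{k+2} / ((k - 7)(k + 8)):
  a_5 = (6)(7)(429/16) / ((5 - 7)(5 + 8)) = (9009/8)/(-26) = -693/16
  a_3 = (4)(5)(-693/16) / ((3 - 7)(3 + 8)) = (-3465/4)/(-44) = 315/16
  a_1 = (2)(3)(315/16) / ((1 - 7)(1 + 8)) = (945/8)/(-54) = -35/16
Hence P_7(x) = 429 x^7/16 - 693 x^5/16 + 315 x^3/16 - 35 x/16.

P_7(x); series = 429 x^7/16 - 693 x^5/16 + 315 x^3/16 - 35 x/16


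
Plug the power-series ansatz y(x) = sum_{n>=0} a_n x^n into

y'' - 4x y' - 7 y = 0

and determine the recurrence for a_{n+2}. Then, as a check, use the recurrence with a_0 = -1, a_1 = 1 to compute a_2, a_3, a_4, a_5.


Substitute y = sum_n a_n x^n.
y''(x) has coefficient (n+2)(n+1) a_{n+2} at x^n;
-4 x y'(x) has coefficient -4 n a_n at x^n (shift);
-7 y(x) has coefficient -7 a_n at x^n.
Matching x^n: (n+2)(n+1) a_{n+2} + (-4n - 7) a_n = 0.
Thus a_{n+2} = (4n + 7) / ((n+1)(n+2)) * a_n.

Check with a_0 = -1, a_1 = 1 (apply the recurrence for n = 0, 1, 2, 3): a_0 = -1, a_1 = 1, a_2 = -7/2, a_3 = 11/6, a_4 = -35/8, a_5 = 209/120.

a_(n+2) = (4n + 7) / ((n+1)(n+2)) * a_n; check: a_0 = -1, a_1 = 1, a_2 = -7/2, a_3 = 11/6, a_4 = -35/8, a_5 = 209/120


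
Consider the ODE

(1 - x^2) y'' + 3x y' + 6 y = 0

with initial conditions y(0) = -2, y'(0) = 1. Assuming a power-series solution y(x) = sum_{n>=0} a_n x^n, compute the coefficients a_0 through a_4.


Ansatz: y(x) = sum_{n>=0} a_n x^n, so y'(x) = sum_{n>=1} n a_n x^(n-1) and y''(x) = sum_{n>=2} n(n-1) a_n x^(n-2).
Substitute into P(x) y'' + Q(x) y' + R(x) y = 0 with P(x) = 1 - x^2, Q(x) = 3x, R(x) = 6, and match powers of x.
Initial conditions: a_0 = -2, a_1 = 1.
Setting the coefficient of each power of x to zero and solving order by order (substituting the coefficients already found):
  x^0: 2 a_2 + 6 a_0 = 0  ->  2 a_2 = -6 a_0 = 12  ->  a_2 = 6
  x^1: 6 a_3 + 9 a_1 = 0  ->  6 a_3 = -9 a_1 = -9  ->  a_3 = -3/2
  x^2: 12 a_4 + 10 a_2 = 0  ->  12 a_4 = -10 a_2 = -60  ->  a_4 = -5
Truncated series: y(x) = -2 + x + 6 x^2 - (3/2) x^3 - 5 x^4 + O(x^5).

a_0 = -2; a_1 = 1; a_2 = 6; a_3 = -3/2; a_4 = -5


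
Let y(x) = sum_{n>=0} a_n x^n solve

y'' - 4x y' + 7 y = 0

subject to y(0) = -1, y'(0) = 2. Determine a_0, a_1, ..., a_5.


Ansatz: y(x) = sum_{n>=0} a_n x^n, so y'(x) = sum_{n>=1} n a_n x^(n-1) and y''(x) = sum_{n>=2} n(n-1) a_n x^(n-2).
Substitute into P(x) y'' + Q(x) y' + R(x) y = 0 with P(x) = 1, Q(x) = -4x, R(x) = 7, and match powers of x.
Initial conditions: a_0 = -1, a_1 = 2.
Setting the coefficient of each power of x to zero and solving order by order (substituting the coefficients already found):
  x^0: 2 a_2 + 7 a_0 = 0  ->  2 a_2 = -7 a_0 = 7  ->  a_2 = 7/2
  x^1: 6 a_3 + 3 a_1 = 0  ->  6 a_3 = -3 a_1 = -6  ->  a_3 = -1
  x^2: 12 a_4 - a_2 = 0  ->  12 a_4 = a_2 = 7/2  ->  a_4 = 7/24
  x^3: 20 a_5 - 5 a_3 = 0  ->  20 a_5 = 5 a_3 = -5  ->  a_5 = -1/4
Truncated series: y(x) = -1 + 2 x + (7/2) x^2 - x^3 + (7/24) x^4 - (1/4) x^5 + O(x^6).

a_0 = -1; a_1 = 2; a_2 = 7/2; a_3 = -1; a_4 = 7/24; a_5 = -1/4


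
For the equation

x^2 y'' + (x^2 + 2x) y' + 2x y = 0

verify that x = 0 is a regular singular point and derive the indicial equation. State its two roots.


Divide by x^2 to reach normal form y'' + P_1(x) y' + P_2(x) y = 0 with P_1(x) = 1 + 2/x and P_2(x) = 2/x.
x = 0 is a singular point because the y'-coefficient 1 + 2/x has a pole at x = 0 and the y-coefficient 2/x has a pole at x = 0.
It is a regular singular point because x P_1(x) = p(x) = x + 2 and x^2 P_2(x) = q(x) = 2x are polynomials, hence analytic at x = 0.
p(0) = 2,  q(0) = 0.
Indicial equation: r(r-1) + p(0) r + q(0) = 0, i.e. r^2 + (p(0) - 1) r + q(0) = 0, i.e. r^2 + 1 r = 0.
Discriminant: (1)^2 - 4(0) = 1, so r = (-1 ± 1)/2.
Solving: r_1 = 0, r_2 = -1.

indicial: r^2 + 1 r = 0; roots r_1 = 0, r_2 = -1


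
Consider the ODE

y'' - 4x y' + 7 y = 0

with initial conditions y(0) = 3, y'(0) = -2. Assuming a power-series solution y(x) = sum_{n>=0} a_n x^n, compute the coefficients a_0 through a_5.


Ansatz: y(x) = sum_{n>=0} a_n x^n, so y'(x) = sum_{n>=1} n a_n x^(n-1) and y''(x) = sum_{n>=2} n(n-1) a_n x^(n-2).
Substitute into P(x) y'' + Q(x) y' + R(x) y = 0 with P(x) = 1, Q(x) = -4x, R(x) = 7, and match powers of x.
Initial conditions: a_0 = 3, a_1 = -2.
Setting the coefficient of each power of x to zero and solving order by order (substituting the coefficients already found):
  x^0: 2 a_2 + 7 a_0 = 0  ->  2 a_2 = -7 a_0 = -21  ->  a_2 = -21/2
  x^1: 6 a_3 + 3 a_1 = 0  ->  6 a_3 = -3 a_1 = 6  ->  a_3 = 1
  x^2: 12 a_4 - a_2 = 0  ->  12 a_4 = a_2 = -21/2  ->  a_4 = -7/8
  x^3: 20 a_5 - 5 a_3 = 0  ->  20 a_5 = 5 a_3 = 5  ->  a_5 = 1/4
Truncated series: y(x) = 3 - 2 x - (21/2) x^2 + x^3 - (7/8) x^4 + (1/4) x^5 + O(x^6).

a_0 = 3; a_1 = -2; a_2 = -21/2; a_3 = 1; a_4 = -7/8; a_5 = 1/4


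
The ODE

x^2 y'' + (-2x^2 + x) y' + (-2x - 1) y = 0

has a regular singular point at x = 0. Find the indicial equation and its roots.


Divide by x^2 to reach normal form y'' + P_1(x) y' + P_2(x) y = 0 with P_1(x) = -2 + 1/x and P_2(x) = -2/x - 1/x^2.
x = 0 is a singular point because the y'-coefficient -2 + 1/x has a pole at x = 0 and the y-coefficient -2/x - 1/x^2 has a pole at x = 0.
It is a regular singular point because x P_1(x) = p(x) = 1 - 2x and x^2 P_2(x) = q(x) = -2x - 1 are polynomials, hence analytic at x = 0.
p(0) = 1,  q(0) = -1.
Indicial equation: r(r-1) + p(0) r + q(0) = 0, i.e. r^2 + (p(0) - 1) r + q(0) = 0, i.e. r^2 - 1 = 0.
Discriminant: (0)^2 - 4(-1) = 4, so r = (0 ± 2)/2.
Solving: r_1 = 1, r_2 = -1.

indicial: r^2 - 1 = 0; roots r_1 = 1, r_2 = -1


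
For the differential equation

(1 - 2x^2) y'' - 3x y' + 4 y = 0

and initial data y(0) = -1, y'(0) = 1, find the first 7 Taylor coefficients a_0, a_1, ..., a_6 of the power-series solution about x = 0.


Ansatz: y(x) = sum_{n>=0} a_n x^n, so y'(x) = sum_{n>=1} n a_n x^(n-1) and y''(x) = sum_{n>=2} n(n-1) a_n x^(n-2).
Substitute into P(x) y'' + Q(x) y' + R(x) y = 0 with P(x) = 1 - 2x^2, Q(x) = -3x, R(x) = 4, and match powers of x.
Initial conditions: a_0 = -1, a_1 = 1.
Setting the coefficient of each power of x to zero and solving order by order (substituting the coefficients already found):
  x^0: 2 a_2 + 4 a_0 = 0  ->  2 a_2 = -4 a_0 = 4  ->  a_2 = 2
  x^1: 6 a_3 + a_1 = 0  ->  6 a_3 = -a_1 = -1  ->  a_3 = -1/6
  x^2: 12 a_4 - 6 a_2 = 0  ->  12 a_4 = 6 a_2 = 12  ->  a_4 = 1
  x^3: 20 a_5 - 17 a_3 = 0  ->  20 a_5 = 17 a_3 = -17/6  ->  a_5 = -17/120
  x^4: 30 a_6 - 32 a_4 = 0  ->  30 a_6 = 32 a_4 = 32  ->  a_6 = 16/15
Truncated series: y(x) = -1 + x + 2 x^2 - (1/6) x^3 + x^4 - (17/120) x^5 + (16/15) x^6 + O(x^7).

a_0 = -1; a_1 = 1; a_2 = 2; a_3 = -1/6; a_4 = 1; a_5 = -17/120; a_6 = 16/15


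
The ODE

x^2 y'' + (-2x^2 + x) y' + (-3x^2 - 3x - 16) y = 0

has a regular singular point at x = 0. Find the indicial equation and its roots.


Divide by x^2 to reach normal form y'' + P_1(x) y' + P_2(x) y = 0 with P_1(x) = -2 + 1/x and P_2(x) = -3 - 3/x - 16/x^2.
x = 0 is a singular point because the y'-coefficient -2 + 1/x has a pole at x = 0 and the y-coefficient -3 - 3/x - 16/x^2 has a pole at x = 0.
It is a regular singular point because x P_1(x) = p(x) = 1 - 2x and x^2 P_2(x) = q(x) = -3x^2 - 3x - 16 are polynomials, hence analytic at x = 0.
p(0) = 1,  q(0) = -16.
Indicial equation: r(r-1) + p(0) r + q(0) = 0, i.e. r^2 + (p(0) - 1) r + q(0) = 0, i.e. r^2 - 16 = 0.
Discriminant: (0)^2 - 4(-16) = 64, so r = (0 ± 8)/2.
Solving: r_1 = 4, r_2 = -4.

indicial: r^2 - 16 = 0; roots r_1 = 4, r_2 = -4


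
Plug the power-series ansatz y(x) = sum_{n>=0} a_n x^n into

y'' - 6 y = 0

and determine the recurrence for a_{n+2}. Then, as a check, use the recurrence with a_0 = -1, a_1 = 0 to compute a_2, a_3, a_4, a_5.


Substitute y = sum_n a_n x^n into y'' + (const) y = 0.
y''(x) = sum_{n>=0} (n+2)(n+1) a_{n+2} x^n.
The ODE becomes sum_n [(n+2)(n+1) a_{n+2} - 6 a_n] x^n = 0.
Setting each coefficient to zero gives the recurrence:
  (n+2)(n+1) a_{n+2} - 6 a_n = 0,
  a_{n+2} = 6 / ((n+1)(n+2)) a_n.

Check with a_0 = -1, a_1 = 0 (apply the recurrence for n = 0, 1, 2, 3): a_0 = -1, a_1 = 0, a_2 = -3, a_3 = 0, a_4 = -3/2, a_5 = 0.

a_{n+2} = 6/((n+1)(n+2)) * a_n; check: a_0 = -1, a_1 = 0, a_2 = -3, a_3 = 0, a_4 = -3/2, a_5 = 0


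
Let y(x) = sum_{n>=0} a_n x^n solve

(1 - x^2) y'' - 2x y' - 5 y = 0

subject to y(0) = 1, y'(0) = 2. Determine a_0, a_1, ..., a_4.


Ansatz: y(x) = sum_{n>=0} a_n x^n, so y'(x) = sum_{n>=1} n a_n x^(n-1) and y''(x) = sum_{n>=2} n(n-1) a_n x^(n-2).
Substitute into P(x) y'' + Q(x) y' + R(x) y = 0 with P(x) = 1 - x^2, Q(x) = -2x, R(x) = -5, and match powers of x.
Initial conditions: a_0 = 1, a_1 = 2.
Setting the coefficient of each power of x to zero and solving order by order (substituting the coefficients already found):
  x^0: 2 a_2 - 5 a_0 = 0  ->  2 a_2 = 5 a_0 = 5  ->  a_2 = 5/2
  x^1: 6 a_3 - 7 a_1 = 0  ->  6 a_3 = 7 a_1 = 14  ->  a_3 = 7/3
  x^2: 12 a_4 - 11 a_2 = 0  ->  12 a_4 = 11 a_2 = 55/2  ->  a_4 = 55/24
Truncated series: y(x) = 1 + 2 x + (5/2) x^2 + (7/3) x^3 + (55/24) x^4 + O(x^5).

a_0 = 1; a_1 = 2; a_2 = 5/2; a_3 = 7/3; a_4 = 55/24


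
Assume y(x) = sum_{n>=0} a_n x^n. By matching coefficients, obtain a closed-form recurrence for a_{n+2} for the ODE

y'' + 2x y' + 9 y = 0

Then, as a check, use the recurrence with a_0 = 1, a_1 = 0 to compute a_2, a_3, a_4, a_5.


Substitute y = sum_n a_n x^n.
y''(x) has coefficient (n+2)(n+1) a_{n+2} at x^n;
2 x y'(x) has coefficient 2 n a_n at x^n (shift);
9 y(x) has coefficient 9 a_n at x^n.
Matching x^n: (n+2)(n+1) a_{n+2} + (2n + 9) a_n = 0.
Thus a_{n+2} = (-2n - 9) / ((n+1)(n+2)) * a_n.

Check with a_0 = 1, a_1 = 0 (apply the recurrence for n = 0, 1, 2, 3): a_0 = 1, a_1 = 0, a_2 = -9/2, a_3 = 0, a_4 = 39/8, a_5 = 0.

a_(n+2) = (-2n - 9) / ((n+1)(n+2)) * a_n; check: a_0 = 1, a_1 = 0, a_2 = -9/2, a_3 = 0, a_4 = 39/8, a_5 = 0


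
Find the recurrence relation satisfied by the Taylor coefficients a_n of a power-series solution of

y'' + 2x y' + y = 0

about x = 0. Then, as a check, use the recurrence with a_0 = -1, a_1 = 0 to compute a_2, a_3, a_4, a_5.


Substitute y = sum_n a_n x^n.
y''(x) has coefficient (n+2)(n+1) a_{n+2} at x^n;
2 x y'(x) has coefficient 2 n a_n at x^n (shift);
y(x) has coefficient 1 a_n at x^n.
Matching x^n: (n+2)(n+1) a_{n+2} + (2n + 1) a_n = 0.
Thus a_{n+2} = (-2n - 1) / ((n+1)(n+2)) * a_n.

Check with a_0 = -1, a_1 = 0 (apply the recurrence for n = 0, 1, 2, 3): a_0 = -1, a_1 = 0, a_2 = 1/2, a_3 = 0, a_4 = -5/24, a_5 = 0.

a_(n+2) = (-2n - 1) / ((n+1)(n+2)) * a_n; check: a_0 = -1, a_1 = 0, a_2 = 1/2, a_3 = 0, a_4 = -5/24, a_5 = 0


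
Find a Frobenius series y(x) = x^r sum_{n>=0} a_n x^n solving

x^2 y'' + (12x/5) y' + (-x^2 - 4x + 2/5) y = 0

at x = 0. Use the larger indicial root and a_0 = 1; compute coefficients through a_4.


Write in Frobenius form y'' + (p(x)/x) y' + (q(x)/x^2) y = 0:
  p(x) = 12/5,  q(x) = -x^2 - 4x + 2/5.
Indicial equation: r(r-1) + (12/5) r + (2/5) = 0 -> roots r_1 = -2/5, r_2 = -1.
Take r = r_1 = -2/5. Let y(x) = x^r sum_{n>=0} a_n x^n with a_0 = 1.
Substitute y = x^r sum a_n x^n and match x^{r+n}. The recurrence is
  D(n) a_n - 4 a_{n-1} - 1 a_{n-2} = 0,  where D(n) = (r+n)(r+n-1) + (12/5)(r+n) + (2/5).
  a_n = [4 a_{n-1} + 1 a_{n-2}] / D(n).
Since the indicial polynomial factors as (r - r_1)(r - r_2), D(n) = (r_1 + n - r_1)(r_1 + n - r_2) = n(n + 3/5).
Evaluating step by step (a_0 = 1):
  n = 1: D(1) = 1(1 + 3/5) = 8/5; numerator = 4(1) = 4; a_1 = (4)/(8/5) = 5/2
  n = 2: D(2) = 2(2 + 3/5) = 26/5; numerator = 4(5/2) + 1(1) = 11; a_2 = (11)/(26/5) = 55/26
  n = 3: D(3) = 3(3 + 3/5) = 54/5; numerator = 4(55/26) + 1(5/2) = 285/26; a_3 = (285/26)/(54/5) = 475/468
  n = 4: D(4) = 4(4 + 3/5) = 92/5; numerator = 4(475/468) + 1(55/26) = 1445/234; a_4 = (1445/234)/(92/5) = 7225/21528

r = -2/5; a_0 = 1; a_1 = 5/2; a_2 = 55/26; a_3 = 475/468; a_4 = 7225/21528


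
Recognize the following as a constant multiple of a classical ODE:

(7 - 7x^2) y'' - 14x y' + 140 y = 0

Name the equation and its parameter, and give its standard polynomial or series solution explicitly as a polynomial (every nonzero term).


All three coefficients share the factor 7; dividing through by 7 gives  (1 - x^2) y'' - 2x y' + 20 y = 0.
This matches the Legendre equation (1 - x^2) y'' - 2x y' + n(n+1) y = 0 (note the -2x y' term) with n(n+1) = 20, so n = 4; the polynomial solution is P_4(x).
With y = sum_k a_k x^k, matching x^k gives (k+2)(k+1) a_{k+2} = [k(k+1) - n(n+1)] a_k = (k - 4)(k + 5) a_k. The right side vanishes at k = 4, so the series with the parity of 4 terminates at degree 4.
Standard normalization (P_n(1) = 1): leading coefficient (2n)!/(2^n (n!)^2) = 40320/(16*576) = 35/8, so a_4 = 35/8. Work downward with a_k = (k+1)(k+2) a_{k+2} / ((k - 4)(k + 5)):
  a_2 = (3)(4)(35/8) / ((2 - 4)(2 + 5)) = (105/2)/(-14) = -15/4
  a_0 = (1)(2)(-15/4) / ((0 - 4)(0 + 5)) = (-15/2)/(-20) = 3/8
Hence P_4(x) = 35 x^4/8 - 15 x^2/4 + 3/8.

P_4(x); series = 35 x^4/8 - 15 x^2/4 + 3/8


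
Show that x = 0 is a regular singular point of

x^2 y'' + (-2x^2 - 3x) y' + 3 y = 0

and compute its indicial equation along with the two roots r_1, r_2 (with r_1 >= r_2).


Divide by x^2 to reach normal form y'' + P_1(x) y' + P_2(x) y = 0 with P_1(x) = -2 - 3/x and P_2(x) = 3/x^2.
x = 0 is a singular point because the y'-coefficient -2 - 3/x has a pole at x = 0 and the y-coefficient 3/x^2 has a pole at x = 0.
It is a regular singular point because x P_1(x) = p(x) = -2x - 3 and x^2 P_2(x) = q(x) = 3 are polynomials, hence analytic at x = 0.
p(0) = -3,  q(0) = 3.
Indicial equation: r(r-1) + p(0) r + q(0) = 0, i.e. r^2 + (p(0) - 1) r + q(0) = 0, i.e. r^2 - 4 r + 3 = 0.
Discriminant: (-4)^2 - 4(3) = 4, so r = (4 ± 2)/2.
Solving: r_1 = 3, r_2 = 1.

indicial: r^2 - 4 r + 3 = 0; roots r_1 = 3, r_2 = 1


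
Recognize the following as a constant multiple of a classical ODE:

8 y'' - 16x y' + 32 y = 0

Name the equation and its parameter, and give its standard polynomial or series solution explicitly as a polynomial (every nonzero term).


All three coefficients share the factor 8; dividing through by 8 gives  y'' - 2x y' + 4 y = 0.
This matches the Hermite equation y'' - 2x y' + 2n y = 0 with 2n = 4, so n = 2; the polynomial solution is H_2(x).
With y = sum_k a_k x^k, matching x^k gives (k+2)(k+1) a_{k+2} = 2(k - n) a_k = 2(k - 2) a_k. The right side vanishes at k = 2, so the series with the parity of 2 terminates at degree 2.
Standard normalization: leading coefficient of H_n is 2^n, so a_2 = 2^2 = 4. Work downward with a_k = (k+1)(k+2) a_{k+2} / (2(k - n)):
  a_0 = (1)(2)(4) / (2(0 - 2)) = 8/(-4) = -2
Hence H_2(x) = 4 x^2 - 2.

H_2(x); series = 4 x^2 - 2


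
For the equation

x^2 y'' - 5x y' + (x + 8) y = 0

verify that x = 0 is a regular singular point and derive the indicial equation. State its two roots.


Divide by x^2 to reach normal form y'' + P_1(x) y' + P_2(x) y = 0 with P_1(x) = -5/x and P_2(x) = 1/x + 8/x^2.
x = 0 is a singular point because the y'-coefficient -5/x has a pole at x = 0 and the y-coefficient 1/x + 8/x^2 has a pole at x = 0.
It is a regular singular point because x P_1(x) = p(x) = -5 and x^2 P_2(x) = q(x) = x + 8 are polynomials, hence analytic at x = 0.
p(0) = -5,  q(0) = 8.
Indicial equation: r(r-1) + p(0) r + q(0) = 0, i.e. r^2 + (p(0) - 1) r + q(0) = 0, i.e. r^2 - 6 r + 8 = 0.
Discriminant: (-6)^2 - 4(8) = 4, so r = (6 ± 2)/2.
Solving: r_1 = 4, r_2 = 2.

indicial: r^2 - 6 r + 8 = 0; roots r_1 = 4, r_2 = 2


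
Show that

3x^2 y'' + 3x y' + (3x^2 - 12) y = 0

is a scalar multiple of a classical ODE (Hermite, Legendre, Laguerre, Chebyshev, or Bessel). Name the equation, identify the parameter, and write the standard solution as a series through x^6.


All three coefficients share the factor 3; dividing through by 3 gives  x^2 y'' + x y' + (x^2 - 4) y = 0.
This matches the Bessel equation x^2 y'' + x y' + (x^2 - nu^2) y = 0 with nu^2 = 4, so nu = 2; the solution bounded at x = 0 is J_2(x).
Frobenius at x = 0: indicial roots ±nu; for r = nu the recurrence k(k + 2nu) c_k = -c_{k-2} gives the standard series J_nu(x) = sum_{k>=0} (-1)^k / (k! (k+nu)!) (x/2)^(2k+nu). Evaluate the first 3 terms:
  k = 0: (-1)^0 / (0! * 2! * 2^2) x^2 = 1/(1*2*4) x^2 = (1/8) x^2
  k = 1: (-1)^1 / (1! * 3! * 2^4) x^4 = -1/(1*6*16) x^4 = (-1/96) x^4
  k = 2: (-1)^2 / (2! * 4! * 2^6) x^6 = 1/(2*24*64) x^6 = (1/3072) x^6
Hence J_2(x) = x^6/3072 - x^4/96 + x^2/8 + ....

J_2(x); series = x^6/3072 - x^4/96 + x^2/8


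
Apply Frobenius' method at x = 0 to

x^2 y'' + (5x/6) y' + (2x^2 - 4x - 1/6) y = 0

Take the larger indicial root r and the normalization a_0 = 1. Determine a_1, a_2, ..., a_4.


Write in Frobenius form y'' + (p(x)/x) y' + (q(x)/x^2) y = 0:
  p(x) = 5/6,  q(x) = 2x^2 - 4x - 1/6.
Indicial equation: r(r-1) + (5/6) r + (-1/6) = 0 -> roots r_1 = 1/2, r_2 = -1/3.
Take r = r_1 = 1/2. Let y(x) = x^r sum_{n>=0} a_n x^n with a_0 = 1.
Substitute y = x^r sum a_n x^n and match x^{r+n}. The recurrence is
  D(n) a_n - 4 a_{n-1} + 2 a_{n-2} = 0,  where D(n) = (r+n)(r+n-1) + (5/6)(r+n) + (-1/6).
  a_n = [4 a_{n-1} - 2 a_{n-2}] / D(n).
Since the indicial polynomial factors as (r - r_1)(r - r_2), D(n) = (r_1 + n - r_1)(r_1 + n - r_2) = n(n + 5/6).
Evaluating step by step (a_0 = 1):
  n = 1: D(1) = 1(1 + 5/6) = 11/6; numerator = 4(1) = 4; a_1 = (4)/(11/6) = 24/11
  n = 2: D(2) = 2(2 + 5/6) = 17/3; numerator = 4(24/11) - 2(1) = 74/11; a_2 = (74/11)/(17/3) = 222/187
  n = 3: D(3) = 3(3 + 5/6) = 23/2; numerator = 4(222/187) - 2(24/11) = 72/187; a_3 = (72/187)/(23/2) = 144/4301
  n = 4: D(4) = 4(4 + 5/6) = 58/3; numerator = 4(144/4301) - 2(222/187) = -876/391; a_4 = (-876/391)/(58/3) = -1314/11339

r = 1/2; a_0 = 1; a_1 = 24/11; a_2 = 222/187; a_3 = 144/4301; a_4 = -1314/11339


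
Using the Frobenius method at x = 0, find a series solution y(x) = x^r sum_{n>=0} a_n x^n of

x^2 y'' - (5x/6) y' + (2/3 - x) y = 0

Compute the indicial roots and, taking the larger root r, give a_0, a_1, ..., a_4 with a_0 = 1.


Write in Frobenius form y'' + (p(x)/x) y' + (q(x)/x^2) y = 0:
  p(x) = -5/6,  q(x) = 2/3 - x.
Indicial equation: r(r-1) + (-5/6) r + (2/3) = 0 -> roots r_1 = 4/3, r_2 = 1/2.
Take r = r_1 = 4/3. Let y(x) = x^r sum_{n>=0} a_n x^n with a_0 = 1.
Substitute y = x^r sum a_n x^n and match x^{r+n}. The recurrence is
  D(n) a_n - 1 a_{n-1} = 0,  where D(n) = (r+n)(r+n-1) + (-5/6)(r+n) + (2/3).
  a_n = 1 / D(n) * a_{n-1}.
Since the indicial polynomial factors as (r - r_1)(r - r_2), D(n) = (r_1 + n - r_1)(r_1 + n - r_2) = n(n + 5/6).
Evaluating step by step (a_0 = 1):
  n = 1: D(1) = 1(1 + 5/6) = 11/6; numerator = 1(1) = 1; a_1 = (1)/(11/6) = 6/11
  n = 2: D(2) = 2(2 + 5/6) = 17/3; numerator = 1(6/11) = 6/11; a_2 = (6/11)/(17/3) = 18/187
  n = 3: D(3) = 3(3 + 5/6) = 23/2; numerator = 1(18/187) = 18/187; a_3 = (18/187)/(23/2) = 36/4301
  n = 4: D(4) = 4(4 + 5/6) = 58/3; numerator = 1(36/4301) = 36/4301; a_4 = (36/4301)/(58/3) = 54/124729

r = 4/3; a_0 = 1; a_1 = 6/11; a_2 = 18/187; a_3 = 36/4301; a_4 = 54/124729


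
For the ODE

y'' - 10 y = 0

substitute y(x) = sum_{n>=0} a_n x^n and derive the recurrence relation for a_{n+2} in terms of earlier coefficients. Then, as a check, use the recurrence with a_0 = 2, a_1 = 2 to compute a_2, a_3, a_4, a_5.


Substitute y = sum_n a_n x^n into y'' + (const) y = 0.
y''(x) = sum_{n>=0} (n+2)(n+1) a_{n+2} x^n.
The ODE becomes sum_n [(n+2)(n+1) a_{n+2} - 10 a_n] x^n = 0.
Setting each coefficient to zero gives the recurrence:
  (n+2)(n+1) a_{n+2} - 10 a_n = 0,
  a_{n+2} = 10 / ((n+1)(n+2)) a_n.

Check with a_0 = 2, a_1 = 2 (apply the recurrence for n = 0, 1, 2, 3): a_0 = 2, a_1 = 2, a_2 = 10, a_3 = 10/3, a_4 = 25/3, a_5 = 5/3.

a_{n+2} = 10/((n+1)(n+2)) * a_n; check: a_0 = 2, a_1 = 2, a_2 = 10, a_3 = 10/3, a_4 = 25/3, a_5 = 5/3


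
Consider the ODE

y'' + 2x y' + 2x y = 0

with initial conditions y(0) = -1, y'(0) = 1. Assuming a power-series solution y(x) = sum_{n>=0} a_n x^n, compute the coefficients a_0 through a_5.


Ansatz: y(x) = sum_{n>=0} a_n x^n, so y'(x) = sum_{n>=1} n a_n x^(n-1) and y''(x) = sum_{n>=2} n(n-1) a_n x^(n-2).
Substitute into P(x) y'' + Q(x) y' + R(x) y = 0 with P(x) = 1, Q(x) = 2x, R(x) = 2x, and match powers of x.
Initial conditions: a_0 = -1, a_1 = 1.
Setting the coefficient of each power of x to zero and solving order by order (substituting the coefficients already found):
  x^0: 2 a_2 = 0  ->  a_2 = 0
  x^1: 6 a_3 + 2 a_1 + 2 a_0 = 0  ->  6 a_3 = -2 a_1 - 2 a_0 = 0  ->  a_3 = 0
  x^2: 12 a_4 + 4 a_2 + 2 a_1 = 0  ->  12 a_4 = -4 a_2 - 2 a_1 = -2  ->  a_4 = -1/6
  x^3: 20 a_5 + 6 a_3 + 2 a_2 = 0  ->  20 a_5 = -6 a_3 - 2 a_2 = 0  ->  a_5 = 0
Truncated series: y(x) = -1 + x - (1/6) x^4 + O(x^6).

a_0 = -1; a_1 = 1; a_2 = 0; a_3 = 0; a_4 = -1/6; a_5 = 0
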